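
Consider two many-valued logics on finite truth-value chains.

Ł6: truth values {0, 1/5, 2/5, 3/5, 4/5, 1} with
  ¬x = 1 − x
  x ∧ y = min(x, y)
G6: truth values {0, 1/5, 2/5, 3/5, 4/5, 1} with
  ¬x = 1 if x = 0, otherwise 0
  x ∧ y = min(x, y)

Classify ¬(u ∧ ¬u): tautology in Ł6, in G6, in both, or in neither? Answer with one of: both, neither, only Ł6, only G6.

In Ł6: at u = 1/5 the value is 4/5 — not a tautology.
In G6: every assignment gives 1 — tautology.

only G6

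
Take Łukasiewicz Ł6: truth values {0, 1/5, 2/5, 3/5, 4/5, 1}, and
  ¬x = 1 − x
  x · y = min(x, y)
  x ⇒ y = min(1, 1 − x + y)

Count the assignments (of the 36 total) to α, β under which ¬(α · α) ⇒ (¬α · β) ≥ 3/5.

30

value 1: 21 assignments (counts)
value 4/5: 5 assignments (counts)
value 3/5: 4 assignments (counts)
value 2/5: 3 assignments
value 1/5: 2 assignments
value 0: 1 assignment
So 30 of the 36 assignments meet the threshold.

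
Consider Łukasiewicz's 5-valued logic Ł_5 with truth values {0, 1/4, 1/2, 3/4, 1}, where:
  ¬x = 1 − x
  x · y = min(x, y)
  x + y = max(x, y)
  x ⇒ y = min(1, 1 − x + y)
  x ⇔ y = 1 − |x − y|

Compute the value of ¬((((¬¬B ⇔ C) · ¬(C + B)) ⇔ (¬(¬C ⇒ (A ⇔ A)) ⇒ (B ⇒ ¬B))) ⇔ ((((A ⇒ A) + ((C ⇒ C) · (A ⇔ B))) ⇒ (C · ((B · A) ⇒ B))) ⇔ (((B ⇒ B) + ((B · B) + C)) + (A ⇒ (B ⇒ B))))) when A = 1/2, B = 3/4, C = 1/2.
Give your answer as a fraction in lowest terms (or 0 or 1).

1/4

¬B = ¬3/4 = 1/4
¬¬B = ¬1/4 = 3/4
¬¬B ⇔ C = 3/4 ⇔ 1/2 = 3/4
C + B = 1/2 + 3/4 = 3/4
¬(C + B) = ¬3/4 = 1/4
(¬¬B ⇔ C) · ¬(C + B) = 3/4 · 1/4 = 1/4
¬C = ¬1/2 = 1/2
A ⇔ A = 1/2 ⇔ 1/2 = 1
¬C ⇒ (A ⇔ A) = 1/2 ⇒ 1 = 1
¬(¬C ⇒ (A ⇔ A)) = ¬1 = 0
¬B = ¬3/4 = 1/4
B ⇒ ¬B = 3/4 ⇒ 1/4 = 1/2
¬(¬C ⇒ (A ⇔ A)) ⇒ (B ⇒ ¬B) = 0 ⇒ 1/2 = 1
((¬¬B ⇔ C) · ¬(C + B)) ⇔ (¬(¬C ⇒ (A ⇔ A)) ⇒ (B ⇒ ¬B)) = 1/4 ⇔ 1 = 1/4
A ⇒ A = 1/2 ⇒ 1/2 = 1
C ⇒ C = 1/2 ⇒ 1/2 = 1
A ⇔ B = 1/2 ⇔ 3/4 = 3/4
(C ⇒ C) · (A ⇔ B) = 1 · 3/4 = 3/4
(A ⇒ A) + ((C ⇒ C) · (A ⇔ B)) = 1 + 3/4 = 1
B · A = 3/4 · 1/2 = 1/2
(B · A) ⇒ B = 1/2 ⇒ 3/4 = 1
C · ((B · A) ⇒ B) = 1/2 · 1 = 1/2
((A ⇒ A) + ((C ⇒ C) · (A ⇔ B))) ⇒ (C · ((B · A) ⇒ B)) = 1 ⇒ 1/2 = 1/2
B ⇒ B = 3/4 ⇒ 3/4 = 1
B · B = 3/4 · 3/4 = 3/4
(B · B) + C = 3/4 + 1/2 = 3/4
(B ⇒ B) + ((B · B) + C) = 1 + 3/4 = 1
B ⇒ B = 3/4 ⇒ 3/4 = 1
A ⇒ (B ⇒ B) = 1/2 ⇒ 1 = 1
((B ⇒ B) + ((B · B) + C)) + (A ⇒ (B ⇒ B)) = 1 + 1 = 1
(((A ⇒ A) + ((C ⇒ C) · (A ⇔ B))) ⇒ (C · ((B · A) ⇒ B))) ⇔ (((B ⇒ B) + ((B · B) + C)) + (A ⇒ (B ⇒ B))) = 1/2 ⇔ 1 = 1/2
(((¬¬B ⇔ C) · ¬(C + B)) ⇔ (¬(¬C ⇒ (A ⇔ A)) ⇒ (B ⇒ ¬B))) ⇔ ((((A ⇒ A) + ((C ⇒ C) · (A ⇔ B))) ⇒ (C · ((B · A) ⇒ B))) ⇔ (((B ⇒ B) + ((B · B) + C)) + (A ⇒ (B ⇒ B)))) = 1/4 ⇔ 1/2 = 3/4
¬((((¬¬B ⇔ C) · ¬(C + B)) ⇔ (¬(¬C ⇒ (A ⇔ A)) ⇒ (B ⇒ ¬B))) ⇔ ((((A ⇒ A) + ((C ⇒ C) · (A ⇔ B))) ⇒ (C · ((B · A) ⇒ B))) ⇔ (((B ⇒ B) + ((B · B) + C)) + (A ⇒ (B ⇒ B))))) = ¬3/4 = 1/4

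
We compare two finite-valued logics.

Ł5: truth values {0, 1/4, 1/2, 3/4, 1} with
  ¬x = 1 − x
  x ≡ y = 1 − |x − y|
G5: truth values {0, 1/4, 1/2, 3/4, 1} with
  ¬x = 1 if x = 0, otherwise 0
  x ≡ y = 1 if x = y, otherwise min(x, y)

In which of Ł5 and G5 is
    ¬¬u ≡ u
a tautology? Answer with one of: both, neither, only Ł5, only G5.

In Ł5: every assignment gives 1 — tautology.
In G5: at u = 1/4 the value is 1/4 — not a tautology.

only Ł5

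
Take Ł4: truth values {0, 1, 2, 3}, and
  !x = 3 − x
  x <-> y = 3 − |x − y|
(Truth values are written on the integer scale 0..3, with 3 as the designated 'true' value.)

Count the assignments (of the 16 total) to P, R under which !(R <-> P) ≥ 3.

2

P = 0, R = 0 ↦ 0  <
P = 0, R = 1 ↦ 1  <
P = 0, R = 2 ↦ 2  <
P = 0, R = 3 ↦ 3  ≥
P = 1, R = 0 ↦ 1  <
P = 1, R = 1 ↦ 0  <
P = 1, R = 2 ↦ 1  <
P = 1, R = 3 ↦ 2  <
P = 2, R = 0 ↦ 2  <
P = 2, R = 1 ↦ 1  <
P = 2, R = 2 ↦ 0  <
P = 2, R = 3 ↦ 1  <
P = 3, R = 0 ↦ 3  ≥
P = 3, R = 1 ↦ 2  <
P = 3, R = 2 ↦ 1  <
P = 3, R = 3 ↦ 0  <
So 2 of the 16 assignments meet the threshold.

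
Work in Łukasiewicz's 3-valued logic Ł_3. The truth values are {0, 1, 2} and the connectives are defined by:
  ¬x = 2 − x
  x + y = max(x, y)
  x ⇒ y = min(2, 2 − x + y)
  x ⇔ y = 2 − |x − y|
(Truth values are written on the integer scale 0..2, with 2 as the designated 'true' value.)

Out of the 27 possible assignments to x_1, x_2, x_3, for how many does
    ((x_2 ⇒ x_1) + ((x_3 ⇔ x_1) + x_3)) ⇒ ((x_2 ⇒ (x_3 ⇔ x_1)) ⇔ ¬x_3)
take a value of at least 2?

value 2: 11 assignments (counts)
value 1: 9 assignments
value 0: 7 assignments
So 11 of the 27 assignments meet the threshold.

11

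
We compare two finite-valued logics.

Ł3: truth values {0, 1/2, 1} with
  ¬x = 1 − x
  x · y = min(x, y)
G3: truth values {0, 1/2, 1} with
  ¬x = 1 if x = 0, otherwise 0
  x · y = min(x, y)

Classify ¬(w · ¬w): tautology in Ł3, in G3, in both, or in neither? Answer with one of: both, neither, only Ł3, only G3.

In Ł3: at w = 1/2 the value is 1/2 — not a tautology.
In G3: every assignment gives 1 — tautology.

only G3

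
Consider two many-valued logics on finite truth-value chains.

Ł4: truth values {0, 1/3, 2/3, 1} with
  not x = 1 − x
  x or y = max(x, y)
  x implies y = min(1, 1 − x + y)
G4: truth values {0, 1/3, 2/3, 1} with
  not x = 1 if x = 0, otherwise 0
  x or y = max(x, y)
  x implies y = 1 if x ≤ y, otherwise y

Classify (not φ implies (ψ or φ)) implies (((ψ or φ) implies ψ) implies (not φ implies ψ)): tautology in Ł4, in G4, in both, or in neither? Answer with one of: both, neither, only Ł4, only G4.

both

In Ł4: every assignment gives 1 — tautology.
In G4: every assignment gives 1 — tautology.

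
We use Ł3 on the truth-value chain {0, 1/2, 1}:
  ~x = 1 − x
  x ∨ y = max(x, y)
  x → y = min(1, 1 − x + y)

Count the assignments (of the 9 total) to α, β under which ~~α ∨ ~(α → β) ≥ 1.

α = 0, β = 0 ↦ 0  <
α = 0, β = 1/2 ↦ 0  <
α = 0, β = 1 ↦ 0  <
α = 1/2, β = 0 ↦ 1/2  <
α = 1/2, β = 1/2 ↦ 1/2  <
α = 1/2, β = 1 ↦ 1/2  <
α = 1, β = 0 ↦ 1  ≥
α = 1, β = 1/2 ↦ 1  ≥
α = 1, β = 1 ↦ 1  ≥
So 3 of the 9 assignments meet the threshold.

3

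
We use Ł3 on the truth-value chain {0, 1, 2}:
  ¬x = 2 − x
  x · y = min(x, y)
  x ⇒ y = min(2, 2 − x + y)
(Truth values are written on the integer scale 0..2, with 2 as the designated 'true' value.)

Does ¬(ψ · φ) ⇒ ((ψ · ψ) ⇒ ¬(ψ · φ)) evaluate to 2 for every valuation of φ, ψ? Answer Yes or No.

Yes

φ = 0, ψ = 0 ↦ 2
φ = 0, ψ = 1 ↦ 2
φ = 0, ψ = 2 ↦ 2
φ = 1, ψ = 0 ↦ 2
φ = 1, ψ = 1 ↦ 2
φ = 1, ψ = 2 ↦ 2
φ = 2, ψ = 0 ↦ 2
φ = 2, ψ = 1 ↦ 2
φ = 2, ψ = 2 ↦ 2
Every assignment gives a value ≥ 2.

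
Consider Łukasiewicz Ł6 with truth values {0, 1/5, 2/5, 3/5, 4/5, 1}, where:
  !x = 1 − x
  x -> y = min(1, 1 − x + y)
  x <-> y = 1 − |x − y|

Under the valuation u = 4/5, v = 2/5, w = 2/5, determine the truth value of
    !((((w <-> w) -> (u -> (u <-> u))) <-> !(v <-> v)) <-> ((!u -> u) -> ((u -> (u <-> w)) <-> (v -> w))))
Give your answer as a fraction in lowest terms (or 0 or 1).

w <-> w = 2/5 <-> 2/5 = 1
u <-> u = 4/5 <-> 4/5 = 1
u -> (u <-> u) = 4/5 -> 1 = 1
(w <-> w) -> (u -> (u <-> u)) = 1 -> 1 = 1
v <-> v = 2/5 <-> 2/5 = 1
!(v <-> v) = !1 = 0
((w <-> w) -> (u -> (u <-> u))) <-> !(v <-> v) = 1 <-> 0 = 0
!u = !4/5 = 1/5
!u -> u = 1/5 -> 4/5 = 1
u <-> w = 4/5 <-> 2/5 = 3/5
u -> (u <-> w) = 4/5 -> 3/5 = 4/5
v -> w = 2/5 -> 2/5 = 1
(u -> (u <-> w)) <-> (v -> w) = 4/5 <-> 1 = 4/5
(!u -> u) -> ((u -> (u <-> w)) <-> (v -> w)) = 1 -> 4/5 = 4/5
(((w <-> w) -> (u -> (u <-> u))) <-> !(v <-> v)) <-> ((!u -> u) -> ((u -> (u <-> w)) <-> (v -> w))) = 0 <-> 4/5 = 1/5
!((((w <-> w) -> (u -> (u <-> u))) <-> !(v <-> v)) <-> ((!u -> u) -> ((u -> (u <-> w)) <-> (v -> w)))) = !1/5 = 4/5

4/5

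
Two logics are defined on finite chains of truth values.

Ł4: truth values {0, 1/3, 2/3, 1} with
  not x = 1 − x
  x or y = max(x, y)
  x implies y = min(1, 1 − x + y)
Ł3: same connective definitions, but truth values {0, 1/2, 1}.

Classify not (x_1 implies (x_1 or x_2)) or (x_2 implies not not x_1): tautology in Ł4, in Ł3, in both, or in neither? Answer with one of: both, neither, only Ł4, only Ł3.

neither

In Ł4: at x_1 = 0, x_2 = 1/3 the value is 2/3 — not a tautology.
In Ł3: at x_1 = 0, x_2 = 1/2 the value is 1/2 — not a tautology.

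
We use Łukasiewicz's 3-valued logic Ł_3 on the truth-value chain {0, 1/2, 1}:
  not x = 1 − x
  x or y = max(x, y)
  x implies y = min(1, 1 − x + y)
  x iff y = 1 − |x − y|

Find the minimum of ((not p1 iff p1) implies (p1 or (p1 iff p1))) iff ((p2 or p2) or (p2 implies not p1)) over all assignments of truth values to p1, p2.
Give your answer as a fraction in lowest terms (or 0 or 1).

Take p1 = 1, p2 = 1/2:
not p1 = not 1 = 0
not p1 iff p1 = 0 iff 1 = 0
p1 iff p1 = 1 iff 1 = 1
p1 or (p1 iff p1) = 1 or 1 = 1
(not p1 iff p1) implies (p1 or (p1 iff p1)) = 0 implies 1 = 1
p2 or p2 = 1/2 or 1/2 = 1/2
not p1 = not 1 = 0
p2 implies not p1 = 1/2 implies 0 = 1/2
(p2 or p2) or (p2 implies not p1) = 1/2 or 1/2 = 1/2
((not p1 iff p1) implies (p1 or (p1 iff p1))) iff ((p2 or p2) or (p2 implies not p1)) = 1 iff 1/2 = 1/2
No assignment yields a value below 1/2, so this is the minimum.

1/2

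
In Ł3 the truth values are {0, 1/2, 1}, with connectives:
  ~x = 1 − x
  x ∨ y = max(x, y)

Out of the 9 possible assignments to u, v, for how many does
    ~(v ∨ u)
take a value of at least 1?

1

u = 0, v = 0 ↦ 1  ≥
u = 0, v = 1/2 ↦ 1/2  <
u = 0, v = 1 ↦ 0  <
u = 1/2, v = 0 ↦ 1/2  <
u = 1/2, v = 1/2 ↦ 1/2  <
u = 1/2, v = 1 ↦ 0  <
u = 1, v = 0 ↦ 0  <
u = 1, v = 1/2 ↦ 0  <
u = 1, v = 1 ↦ 0  <
So 1 of the 9 assignments meets the threshold.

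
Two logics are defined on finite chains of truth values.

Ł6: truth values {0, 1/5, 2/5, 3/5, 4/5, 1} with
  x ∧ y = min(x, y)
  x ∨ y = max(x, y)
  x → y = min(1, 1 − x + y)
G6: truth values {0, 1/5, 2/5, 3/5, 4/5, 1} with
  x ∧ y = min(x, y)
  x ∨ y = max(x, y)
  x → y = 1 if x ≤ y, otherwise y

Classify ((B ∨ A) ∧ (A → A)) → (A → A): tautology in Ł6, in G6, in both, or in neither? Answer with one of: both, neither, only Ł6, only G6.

both

In Ł6: every assignment gives 1 — tautology.
In G6: every assignment gives 1 — tautology.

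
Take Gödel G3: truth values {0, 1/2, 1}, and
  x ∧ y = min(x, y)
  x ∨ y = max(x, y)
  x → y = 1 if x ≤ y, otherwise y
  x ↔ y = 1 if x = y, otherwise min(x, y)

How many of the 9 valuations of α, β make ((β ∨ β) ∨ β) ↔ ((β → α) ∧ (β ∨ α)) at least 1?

3

α = 0, β = 0 ↦ 1  ≥
α = 0, β = 1/2 ↦ 0  <
α = 0, β = 1 ↦ 0  <
α = 1/2, β = 0 ↦ 0  <
α = 1/2, β = 1/2 ↦ 1  ≥
α = 1/2, β = 1 ↦ 1/2  <
α = 1, β = 0 ↦ 0  <
α = 1, β = 1/2 ↦ 1/2  <
α = 1, β = 1 ↦ 1  ≥
So 3 of the 9 assignments meet the threshold.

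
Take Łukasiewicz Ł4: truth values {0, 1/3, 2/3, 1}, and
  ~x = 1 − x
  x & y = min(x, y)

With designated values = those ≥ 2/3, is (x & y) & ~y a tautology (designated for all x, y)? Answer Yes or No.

Counterexample: take x = 0, y = 0.
x & y = 0 & 0 = 0
~y = ~0 = 1
(x & y) & ~y = 0 & 1 = 0
This gives 0, which is below 2/3.

No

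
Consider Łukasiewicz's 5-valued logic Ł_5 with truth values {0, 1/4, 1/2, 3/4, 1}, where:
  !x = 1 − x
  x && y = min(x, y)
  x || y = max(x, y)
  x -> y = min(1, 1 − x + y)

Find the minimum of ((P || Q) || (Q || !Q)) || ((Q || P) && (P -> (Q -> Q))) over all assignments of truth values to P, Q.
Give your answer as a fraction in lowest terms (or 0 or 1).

Take P = 0, Q = 1/2:
P || Q = 0 || 1/2 = 1/2
!Q = !1/2 = 1/2
Q || !Q = 1/2 || 1/2 = 1/2
(P || Q) || (Q || !Q) = 1/2 || 1/2 = 1/2
Q || P = 1/2 || 0 = 1/2
Q -> Q = 1/2 -> 1/2 = 1
P -> (Q -> Q) = 0 -> 1 = 1
(Q || P) && (P -> (Q -> Q)) = 1/2 && 1 = 1/2
((P || Q) || (Q || !Q)) || ((Q || P) && (P -> (Q -> Q))) = 1/2 || 1/2 = 1/2
No assignment yields a value below 1/2, so this is the minimum.

1/2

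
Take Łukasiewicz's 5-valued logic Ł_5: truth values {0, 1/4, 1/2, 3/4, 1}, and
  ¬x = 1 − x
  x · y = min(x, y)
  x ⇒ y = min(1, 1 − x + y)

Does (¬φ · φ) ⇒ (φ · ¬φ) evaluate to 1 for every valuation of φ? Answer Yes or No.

Yes

φ = 0 ↦ 1
φ = 1/4 ↦ 1
φ = 1/2 ↦ 1
φ = 3/4 ↦ 1
φ = 1 ↦ 1
Every assignment gives a value ≥ 1.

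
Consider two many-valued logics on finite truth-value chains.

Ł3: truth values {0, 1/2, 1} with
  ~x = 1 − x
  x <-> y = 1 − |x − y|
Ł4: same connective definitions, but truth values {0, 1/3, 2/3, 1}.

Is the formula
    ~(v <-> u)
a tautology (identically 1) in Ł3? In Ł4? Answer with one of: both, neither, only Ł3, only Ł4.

In Ł3: at u = 0, v = 0 the value is 0 — not a tautology.
In Ł4: at u = 0, v = 0 the value is 0 — not a tautology.

neither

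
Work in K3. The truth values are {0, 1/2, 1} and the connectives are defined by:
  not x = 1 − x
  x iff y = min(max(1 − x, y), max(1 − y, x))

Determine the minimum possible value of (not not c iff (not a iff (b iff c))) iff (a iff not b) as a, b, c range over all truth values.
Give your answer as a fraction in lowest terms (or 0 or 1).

1/2

Take a = 0, b = 0, c = 1/2:
not c = not 1/2 = 1/2
not not c = not 1/2 = 1/2
not a = not 0 = 1
b iff c = 0 iff 1/2 = 1/2
not a iff (b iff c) = 1 iff 1/2 = 1/2
not not c iff (not a iff (b iff c)) = 1/2 iff 1/2 = 1/2
not b = not 0 = 1
a iff not b = 0 iff 1 = 0
(not not c iff (not a iff (b iff c))) iff (a iff not b) = 1/2 iff 0 = 1/2
No assignment yields a value below 1/2, so this is the minimum.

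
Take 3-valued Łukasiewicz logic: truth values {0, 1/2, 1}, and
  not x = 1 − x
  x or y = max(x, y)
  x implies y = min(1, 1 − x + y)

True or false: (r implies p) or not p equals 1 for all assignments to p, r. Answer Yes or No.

Counterexample: take p = 1/2, r = 1.
r implies p = 1 implies 1/2 = 1/2
not p = not 1/2 = 1/2
(r implies p) or not p = 1/2 or 1/2 = 1/2
This gives 1/2 ≠ 1.

No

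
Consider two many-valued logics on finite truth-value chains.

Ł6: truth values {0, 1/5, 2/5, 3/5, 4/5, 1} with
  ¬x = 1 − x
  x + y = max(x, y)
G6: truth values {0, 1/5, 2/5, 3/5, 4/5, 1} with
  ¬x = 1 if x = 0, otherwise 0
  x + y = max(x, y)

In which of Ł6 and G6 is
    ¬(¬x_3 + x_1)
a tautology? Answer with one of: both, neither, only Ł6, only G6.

neither

In Ł6: at x_1 = 0, x_3 = 0 the value is 0 — not a tautology.
In G6: at x_1 = 0, x_3 = 0 the value is 0 — not a tautology.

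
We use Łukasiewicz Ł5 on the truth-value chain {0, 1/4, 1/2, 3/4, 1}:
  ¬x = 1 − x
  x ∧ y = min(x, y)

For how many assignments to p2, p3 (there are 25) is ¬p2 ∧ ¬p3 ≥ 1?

value 1: 1 assignment (counts)
value 3/4: 3 assignments
value 1/2: 5 assignments
value 1/4: 7 assignments
value 0: 9 assignments
So 1 of the 25 assignments meets the threshold.

1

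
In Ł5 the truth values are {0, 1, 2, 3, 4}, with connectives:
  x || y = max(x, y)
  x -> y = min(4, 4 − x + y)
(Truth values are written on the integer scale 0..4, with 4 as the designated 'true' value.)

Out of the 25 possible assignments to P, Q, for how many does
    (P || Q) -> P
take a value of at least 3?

value 4: 15 assignments (counts)
value 3: 4 assignments (counts)
value 2: 3 assignments
value 1: 2 assignments
value 0: 1 assignment
So 19 of the 25 assignments meet the threshold.

19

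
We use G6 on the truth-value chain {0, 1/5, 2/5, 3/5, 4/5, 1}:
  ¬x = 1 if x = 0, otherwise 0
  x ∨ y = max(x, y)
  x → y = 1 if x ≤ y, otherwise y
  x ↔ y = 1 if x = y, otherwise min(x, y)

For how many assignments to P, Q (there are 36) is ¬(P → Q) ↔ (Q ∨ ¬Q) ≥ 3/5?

5

value 1: 5 assignments (counts)
value 0: 31 assignments
So 5 of the 36 assignments meet the threshold.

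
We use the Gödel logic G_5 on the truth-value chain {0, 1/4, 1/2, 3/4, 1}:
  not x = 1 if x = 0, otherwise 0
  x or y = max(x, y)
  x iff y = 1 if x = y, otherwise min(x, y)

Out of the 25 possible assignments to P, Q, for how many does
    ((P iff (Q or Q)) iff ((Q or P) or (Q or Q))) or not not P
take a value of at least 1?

value 1: 20 assignments (counts)
value 0: 5 assignments
So 20 of the 25 assignments meet the threshold.

20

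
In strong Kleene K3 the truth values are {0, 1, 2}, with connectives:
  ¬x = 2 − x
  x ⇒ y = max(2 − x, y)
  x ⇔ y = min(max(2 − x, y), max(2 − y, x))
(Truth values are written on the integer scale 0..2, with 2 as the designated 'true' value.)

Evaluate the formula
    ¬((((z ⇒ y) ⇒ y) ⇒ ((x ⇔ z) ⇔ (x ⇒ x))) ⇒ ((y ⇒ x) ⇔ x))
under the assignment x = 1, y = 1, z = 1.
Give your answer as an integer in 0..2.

1

z ⇒ y = 1 ⇒ 1 = 1
(z ⇒ y) ⇒ y = 1 ⇒ 1 = 1
x ⇔ z = 1 ⇔ 1 = 1
x ⇒ x = 1 ⇒ 1 = 1
(x ⇔ z) ⇔ (x ⇒ x) = 1 ⇔ 1 = 1
((z ⇒ y) ⇒ y) ⇒ ((x ⇔ z) ⇔ (x ⇒ x)) = 1 ⇒ 1 = 1
y ⇒ x = 1 ⇒ 1 = 1
(y ⇒ x) ⇔ x = 1 ⇔ 1 = 1
(((z ⇒ y) ⇒ y) ⇒ ((x ⇔ z) ⇔ (x ⇒ x))) ⇒ ((y ⇒ x) ⇔ x) = 1 ⇒ 1 = 1
¬((((z ⇒ y) ⇒ y) ⇒ ((x ⇔ z) ⇔ (x ⇒ x))) ⇒ ((y ⇒ x) ⇔ x)) = ¬1 = 1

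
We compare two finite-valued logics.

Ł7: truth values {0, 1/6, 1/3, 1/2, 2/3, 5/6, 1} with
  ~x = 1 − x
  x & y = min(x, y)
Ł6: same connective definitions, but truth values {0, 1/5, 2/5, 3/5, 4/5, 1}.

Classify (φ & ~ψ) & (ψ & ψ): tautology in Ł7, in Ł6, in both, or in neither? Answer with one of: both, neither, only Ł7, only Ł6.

In Ł7: at φ = 0, ψ = 0 the value is 0 — not a tautology.
In Ł6: at φ = 0, ψ = 0 the value is 0 — not a tautology.

neither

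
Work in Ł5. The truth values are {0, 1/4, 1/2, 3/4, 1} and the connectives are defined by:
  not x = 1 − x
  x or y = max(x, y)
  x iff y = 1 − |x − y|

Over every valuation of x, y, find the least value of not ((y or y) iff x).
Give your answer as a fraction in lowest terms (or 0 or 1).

Take x = 0, y = 0:
y or y = 0 or 0 = 0
(y or y) iff x = 0 iff 0 = 1
not ((y or y) iff x) = not 1 = 0
No assignment yields a value below 0, so this is the minimum.

0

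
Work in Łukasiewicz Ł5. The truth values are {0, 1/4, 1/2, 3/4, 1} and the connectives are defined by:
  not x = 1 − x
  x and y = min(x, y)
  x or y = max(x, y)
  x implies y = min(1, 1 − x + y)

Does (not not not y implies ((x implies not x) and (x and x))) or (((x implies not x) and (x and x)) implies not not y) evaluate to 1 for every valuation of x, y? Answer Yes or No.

Counterexample: take x = 1/4, y = 0.
not y = not 0 = 1
not not y = not 1 = 0
not not not y = not 0 = 1
not x = not 1/4 = 3/4
x implies not x = 1/4 implies 3/4 = 1
x and x = 1/4 and 1/4 = 1/4
(x implies not x) and (x and x) = 1 and 1/4 = 1/4
not not not y implies ((x implies not x) and (x and x)) = 1 implies 1/4 = 1/4
not x = not 1/4 = 3/4
x implies not x = 1/4 implies 3/4 = 1
x and x = 1/4 and 1/4 = 1/4
(x implies not x) and (x and x) = 1 and 1/4 = 1/4
not y = not 0 = 1
not not y = not 1 = 0
((x implies not x) and (x and x)) implies not not y = 1/4 implies 0 = 3/4
(not not not y implies ((x implies not x) and (x and x))) or (((x implies not x) and (x and x)) implies not not y) = 1/4 or 3/4 = 3/4
This gives 3/4 ≠ 1.

No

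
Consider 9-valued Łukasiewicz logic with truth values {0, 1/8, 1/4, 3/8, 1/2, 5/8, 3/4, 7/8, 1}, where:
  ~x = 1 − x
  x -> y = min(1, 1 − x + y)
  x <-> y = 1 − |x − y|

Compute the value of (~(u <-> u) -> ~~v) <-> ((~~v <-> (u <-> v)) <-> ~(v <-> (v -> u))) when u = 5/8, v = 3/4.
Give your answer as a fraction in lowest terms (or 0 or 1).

u <-> u = 5/8 <-> 5/8 = 1
~(u <-> u) = ~1 = 0
~v = ~3/4 = 1/4
~~v = ~1/4 = 3/4
~(u <-> u) -> ~~v = 0 -> 3/4 = 1
~v = ~3/4 = 1/4
~~v = ~1/4 = 3/4
u <-> v = 5/8 <-> 3/4 = 7/8
~~v <-> (u <-> v) = 3/4 <-> 7/8 = 7/8
v -> u = 3/4 -> 5/8 = 7/8
v <-> (v -> u) = 3/4 <-> 7/8 = 7/8
~(v <-> (v -> u)) = ~7/8 = 1/8
(~~v <-> (u <-> v)) <-> ~(v <-> (v -> u)) = 7/8 <-> 1/8 = 1/4
(~(u <-> u) -> ~~v) <-> ((~~v <-> (u <-> v)) <-> ~(v <-> (v -> u))) = 1 <-> 1/4 = 1/4

1/4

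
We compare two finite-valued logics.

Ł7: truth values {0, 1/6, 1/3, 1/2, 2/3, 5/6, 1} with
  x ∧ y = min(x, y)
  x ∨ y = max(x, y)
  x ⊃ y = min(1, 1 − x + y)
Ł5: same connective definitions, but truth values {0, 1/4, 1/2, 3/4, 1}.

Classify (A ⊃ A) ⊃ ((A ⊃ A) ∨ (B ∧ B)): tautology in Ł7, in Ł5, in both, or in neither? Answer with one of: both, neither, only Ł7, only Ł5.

both

In Ł7: every assignment gives 1 — tautology.
In Ł5: every assignment gives 1 — tautology.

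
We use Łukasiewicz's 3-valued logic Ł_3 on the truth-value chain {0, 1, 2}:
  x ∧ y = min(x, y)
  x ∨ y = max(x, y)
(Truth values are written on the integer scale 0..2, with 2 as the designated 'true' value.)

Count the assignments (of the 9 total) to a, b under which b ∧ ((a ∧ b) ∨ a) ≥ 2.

a = 0, b = 0 ↦ 0  <
a = 0, b = 1 ↦ 0  <
a = 0, b = 2 ↦ 0  <
a = 1, b = 0 ↦ 0  <
a = 1, b = 1 ↦ 1  <
a = 1, b = 2 ↦ 1  <
a = 2, b = 0 ↦ 0  <
a = 2, b = 1 ↦ 1  <
a = 2, b = 2 ↦ 2  ≥
So 1 of the 9 assignments meets the threshold.

1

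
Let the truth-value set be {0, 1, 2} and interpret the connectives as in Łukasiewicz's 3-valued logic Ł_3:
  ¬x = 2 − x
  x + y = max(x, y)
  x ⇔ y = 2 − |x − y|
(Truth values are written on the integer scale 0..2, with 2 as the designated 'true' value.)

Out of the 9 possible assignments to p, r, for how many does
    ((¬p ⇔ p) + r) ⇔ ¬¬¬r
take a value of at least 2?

3

p = 0, r = 0 ↦ 0  <
p = 0, r = 1 ↦ 2  ≥
p = 0, r = 2 ↦ 0  <
p = 1, r = 0 ↦ 2  ≥
p = 1, r = 1 ↦ 1  <
p = 1, r = 2 ↦ 0  <
p = 2, r = 0 ↦ 0  <
p = 2, r = 1 ↦ 2  ≥
p = 2, r = 2 ↦ 0  <
So 3 of the 9 assignments meet the threshold.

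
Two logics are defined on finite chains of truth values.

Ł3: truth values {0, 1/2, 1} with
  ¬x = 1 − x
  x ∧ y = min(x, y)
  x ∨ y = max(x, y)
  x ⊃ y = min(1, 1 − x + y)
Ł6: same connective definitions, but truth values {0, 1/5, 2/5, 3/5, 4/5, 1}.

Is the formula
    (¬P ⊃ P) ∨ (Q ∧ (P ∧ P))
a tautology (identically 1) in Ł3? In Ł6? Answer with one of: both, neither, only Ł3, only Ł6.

neither

In Ł3: at P = 0, Q = 0 the value is 0 — not a tautology.
In Ł6: at P = 0, Q = 0 the value is 0 — not a tautology.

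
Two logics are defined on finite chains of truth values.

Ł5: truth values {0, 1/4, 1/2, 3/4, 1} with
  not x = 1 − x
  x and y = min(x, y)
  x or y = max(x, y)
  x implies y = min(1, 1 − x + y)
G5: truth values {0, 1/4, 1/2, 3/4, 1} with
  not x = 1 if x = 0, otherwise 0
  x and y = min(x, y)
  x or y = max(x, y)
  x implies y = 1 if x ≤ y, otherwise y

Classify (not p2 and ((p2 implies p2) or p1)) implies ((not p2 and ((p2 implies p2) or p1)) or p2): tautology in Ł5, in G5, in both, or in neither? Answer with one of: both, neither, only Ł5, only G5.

In Ł5: every assignment gives 1 — tautology.
In G5: every assignment gives 1 — tautology.

both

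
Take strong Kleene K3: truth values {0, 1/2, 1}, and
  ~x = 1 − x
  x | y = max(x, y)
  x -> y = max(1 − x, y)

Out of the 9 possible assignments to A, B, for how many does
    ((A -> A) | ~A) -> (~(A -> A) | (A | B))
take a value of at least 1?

A = 0, B = 0 ↦ 0  <
A = 0, B = 1/2 ↦ 1/2  <
A = 0, B = 1 ↦ 1  ≥
A = 1/2, B = 0 ↦ 1/2  <
A = 1/2, B = 1/2 ↦ 1/2  <
A = 1/2, B = 1 ↦ 1  ≥
A = 1, B = 0 ↦ 1  ≥
A = 1, B = 1/2 ↦ 1  ≥
A = 1, B = 1 ↦ 1  ≥
So 5 of the 9 assignments meet the threshold.

5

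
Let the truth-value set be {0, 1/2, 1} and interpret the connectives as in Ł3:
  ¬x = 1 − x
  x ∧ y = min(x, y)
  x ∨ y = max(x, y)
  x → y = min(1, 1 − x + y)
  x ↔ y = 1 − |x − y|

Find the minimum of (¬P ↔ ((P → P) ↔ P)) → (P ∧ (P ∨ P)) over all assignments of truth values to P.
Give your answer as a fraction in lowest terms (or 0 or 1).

Take P = 1/2:
¬P = ¬1/2 = 1/2
P → P = 1/2 → 1/2 = 1
(P → P) ↔ P = 1 ↔ 1/2 = 1/2
¬P ↔ ((P → P) ↔ P) = 1/2 ↔ 1/2 = 1
P ∨ P = 1/2 ∨ 1/2 = 1/2
P ∧ (P ∨ P) = 1/2 ∧ 1/2 = 1/2
(¬P ↔ ((P → P) ↔ P)) → (P ∧ (P ∨ P)) = 1 → 1/2 = 1/2
No assignment yields a value below 1/2, so this is the minimum.

1/2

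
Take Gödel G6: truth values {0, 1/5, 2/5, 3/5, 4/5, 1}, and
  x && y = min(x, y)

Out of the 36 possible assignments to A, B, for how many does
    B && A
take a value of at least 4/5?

4

value 1: 1 assignment (counts)
value 4/5: 3 assignments (counts)
value 3/5: 5 assignments
value 2/5: 7 assignments
value 1/5: 9 assignments
value 0: 11 assignments
So 4 of the 36 assignments meet the threshold.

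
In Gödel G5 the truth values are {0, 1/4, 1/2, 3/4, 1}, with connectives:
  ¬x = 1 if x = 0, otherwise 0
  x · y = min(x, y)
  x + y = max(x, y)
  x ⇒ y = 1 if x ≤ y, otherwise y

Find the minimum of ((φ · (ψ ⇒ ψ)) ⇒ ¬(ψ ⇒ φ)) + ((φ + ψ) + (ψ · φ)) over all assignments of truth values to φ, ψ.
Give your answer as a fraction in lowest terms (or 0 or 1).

Take φ = 1/4, ψ = 0:
ψ ⇒ ψ = 0 ⇒ 0 = 1
φ · (ψ ⇒ ψ) = 1/4 · 1 = 1/4
ψ ⇒ φ = 0 ⇒ 1/4 = 1
¬(ψ ⇒ φ) = ¬1 = 0
(φ · (ψ ⇒ ψ)) ⇒ ¬(ψ ⇒ φ) = 1/4 ⇒ 0 = 0
φ + ψ = 1/4 + 0 = 1/4
ψ · φ = 0 · 1/4 = 0
(φ + ψ) + (ψ · φ) = 1/4 + 0 = 1/4
((φ · (ψ ⇒ ψ)) ⇒ ¬(ψ ⇒ φ)) + ((φ + ψ) + (ψ · φ)) = 0 + 1/4 = 1/4
No assignment yields a value below 1/4, so this is the minimum.

1/4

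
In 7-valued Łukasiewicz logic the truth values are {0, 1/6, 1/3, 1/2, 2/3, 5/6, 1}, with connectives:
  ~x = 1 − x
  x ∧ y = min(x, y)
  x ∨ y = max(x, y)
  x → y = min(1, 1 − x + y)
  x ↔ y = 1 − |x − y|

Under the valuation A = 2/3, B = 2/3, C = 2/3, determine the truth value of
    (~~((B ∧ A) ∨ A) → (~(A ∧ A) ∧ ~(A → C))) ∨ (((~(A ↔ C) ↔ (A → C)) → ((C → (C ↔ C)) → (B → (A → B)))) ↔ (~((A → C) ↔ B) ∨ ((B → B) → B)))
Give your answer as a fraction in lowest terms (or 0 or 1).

2/3

B ∧ A = 2/3 ∧ 2/3 = 2/3
(B ∧ A) ∨ A = 2/3 ∨ 2/3 = 2/3
~((B ∧ A) ∨ A) = ~2/3 = 1/3
~~((B ∧ A) ∨ A) = ~1/3 = 2/3
A ∧ A = 2/3 ∧ 2/3 = 2/3
~(A ∧ A) = ~2/3 = 1/3
A → C = 2/3 → 2/3 = 1
~(A → C) = ~1 = 0
~(A ∧ A) ∧ ~(A → C) = 1/3 ∧ 0 = 0
~~((B ∧ A) ∨ A) → (~(A ∧ A) ∧ ~(A → C)) = 2/3 → 0 = 1/3
A ↔ C = 2/3 ↔ 2/3 = 1
~(A ↔ C) = ~1 = 0
A → C = 2/3 → 2/3 = 1
~(A ↔ C) ↔ (A → C) = 0 ↔ 1 = 0
C ↔ C = 2/3 ↔ 2/3 = 1
C → (C ↔ C) = 2/3 → 1 = 1
A → B = 2/3 → 2/3 = 1
B → (A → B) = 2/3 → 1 = 1
(C → (C ↔ C)) → (B → (A → B)) = 1 → 1 = 1
(~(A ↔ C) ↔ (A → C)) → ((C → (C ↔ C)) → (B → (A → B))) = 0 → 1 = 1
A → C = 2/3 → 2/3 = 1
(A → C) ↔ B = 1 ↔ 2/3 = 2/3
~((A → C) ↔ B) = ~2/3 = 1/3
B → B = 2/3 → 2/3 = 1
(B → B) → B = 1 → 2/3 = 2/3
~((A → C) ↔ B) ∨ ((B → B) → B) = 1/3 ∨ 2/3 = 2/3
((~(A ↔ C) ↔ (A → C)) → ((C → (C ↔ C)) → (B → (A → B)))) ↔ (~((A → C) ↔ B) ∨ ((B → B) → B)) = 1 ↔ 2/3 = 2/3
(~~((B ∧ A) ∨ A) → (~(A ∧ A) ∧ ~(A → C))) ∨ (((~(A ↔ C) ↔ (A → C)) → ((C → (C ↔ C)) → (B → (A → B)))) ↔ (~((A → C) ↔ B) ∨ ((B → B) → B))) = 1/3 ∨ 2/3 = 2/3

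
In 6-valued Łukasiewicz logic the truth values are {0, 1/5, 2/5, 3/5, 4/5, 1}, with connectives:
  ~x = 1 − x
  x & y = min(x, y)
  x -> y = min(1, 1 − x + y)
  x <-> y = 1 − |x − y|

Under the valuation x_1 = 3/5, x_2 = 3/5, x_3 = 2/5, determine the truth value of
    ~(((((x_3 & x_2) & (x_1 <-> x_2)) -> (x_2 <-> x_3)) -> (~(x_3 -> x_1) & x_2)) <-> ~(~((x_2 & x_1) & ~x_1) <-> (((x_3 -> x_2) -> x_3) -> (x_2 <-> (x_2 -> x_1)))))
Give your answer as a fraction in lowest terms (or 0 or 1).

x_3 & x_2 = 2/5 & 3/5 = 2/5
x_1 <-> x_2 = 3/5 <-> 3/5 = 1
(x_3 & x_2) & (x_1 <-> x_2) = 2/5 & 1 = 2/5
x_2 <-> x_3 = 3/5 <-> 2/5 = 4/5
((x_3 & x_2) & (x_1 <-> x_2)) -> (x_2 <-> x_3) = 2/5 -> 4/5 = 1
x_3 -> x_1 = 2/5 -> 3/5 = 1
~(x_3 -> x_1) = ~1 = 0
~(x_3 -> x_1) & x_2 = 0 & 3/5 = 0
(((x_3 & x_2) & (x_1 <-> x_2)) -> (x_2 <-> x_3)) -> (~(x_3 -> x_1) & x_2) = 1 -> 0 = 0
x_2 & x_1 = 3/5 & 3/5 = 3/5
~x_1 = ~3/5 = 2/5
(x_2 & x_1) & ~x_1 = 3/5 & 2/5 = 2/5
~((x_2 & x_1) & ~x_1) = ~2/5 = 3/5
x_3 -> x_2 = 2/5 -> 3/5 = 1
(x_3 -> x_2) -> x_3 = 1 -> 2/5 = 2/5
x_2 -> x_1 = 3/5 -> 3/5 = 1
x_2 <-> (x_2 -> x_1) = 3/5 <-> 1 = 3/5
((x_3 -> x_2) -> x_3) -> (x_2 <-> (x_2 -> x_1)) = 2/5 -> 3/5 = 1
~((x_2 & x_1) & ~x_1) <-> (((x_3 -> x_2) -> x_3) -> (x_2 <-> (x_2 -> x_1))) = 3/5 <-> 1 = 3/5
~(~((x_2 & x_1) & ~x_1) <-> (((x_3 -> x_2) -> x_3) -> (x_2 <-> (x_2 -> x_1)))) = ~3/5 = 2/5
((((x_3 & x_2) & (x_1 <-> x_2)) -> (x_2 <-> x_3)) -> (~(x_3 -> x_1) & x_2)) <-> ~(~((x_2 & x_1) & ~x_1) <-> (((x_3 -> x_2) -> x_3) -> (x_2 <-> (x_2 -> x_1)))) = 0 <-> 2/5 = 3/5
~(((((x_3 & x_2) & (x_1 <-> x_2)) -> (x_2 <-> x_3)) -> (~(x_3 -> x_1) & x_2)) <-> ~(~((x_2 & x_1) & ~x_1) <-> (((x_3 -> x_2) -> x_3) -> (x_2 <-> (x_2 -> x_1))))) = ~3/5 = 2/5

2/5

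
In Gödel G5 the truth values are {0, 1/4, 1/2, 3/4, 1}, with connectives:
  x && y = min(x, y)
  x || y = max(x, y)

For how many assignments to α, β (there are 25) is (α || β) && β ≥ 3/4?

value 1: 5 assignments (counts)
value 3/4: 5 assignments (counts)
value 1/2: 5 assignments
value 1/4: 5 assignments
value 0: 5 assignments
So 10 of the 25 assignments meet the threshold.

10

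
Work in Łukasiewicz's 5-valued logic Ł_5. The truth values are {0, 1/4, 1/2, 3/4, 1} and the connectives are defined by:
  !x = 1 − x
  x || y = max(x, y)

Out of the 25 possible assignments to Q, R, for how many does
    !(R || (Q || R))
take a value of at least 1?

value 1: 1 assignment (counts)
value 3/4: 3 assignments
value 1/2: 5 assignments
value 1/4: 7 assignments
value 0: 9 assignments
So 1 of the 25 assignments meets the threshold.

1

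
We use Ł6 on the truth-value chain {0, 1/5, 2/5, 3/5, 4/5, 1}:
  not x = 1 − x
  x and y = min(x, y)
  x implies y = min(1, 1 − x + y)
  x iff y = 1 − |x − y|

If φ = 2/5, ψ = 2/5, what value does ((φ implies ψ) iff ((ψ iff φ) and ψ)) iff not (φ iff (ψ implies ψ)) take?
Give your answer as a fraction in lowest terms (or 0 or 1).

4/5

φ implies ψ = 2/5 implies 2/5 = 1
ψ iff φ = 2/5 iff 2/5 = 1
(ψ iff φ) and ψ = 1 and 2/5 = 2/5
(φ implies ψ) iff ((ψ iff φ) and ψ) = 1 iff 2/5 = 2/5
ψ implies ψ = 2/5 implies 2/5 = 1
φ iff (ψ implies ψ) = 2/5 iff 1 = 2/5
not (φ iff (ψ implies ψ)) = not 2/5 = 3/5
((φ implies ψ) iff ((ψ iff φ) and ψ)) iff not (φ iff (ψ implies ψ)) = 2/5 iff 3/5 = 4/5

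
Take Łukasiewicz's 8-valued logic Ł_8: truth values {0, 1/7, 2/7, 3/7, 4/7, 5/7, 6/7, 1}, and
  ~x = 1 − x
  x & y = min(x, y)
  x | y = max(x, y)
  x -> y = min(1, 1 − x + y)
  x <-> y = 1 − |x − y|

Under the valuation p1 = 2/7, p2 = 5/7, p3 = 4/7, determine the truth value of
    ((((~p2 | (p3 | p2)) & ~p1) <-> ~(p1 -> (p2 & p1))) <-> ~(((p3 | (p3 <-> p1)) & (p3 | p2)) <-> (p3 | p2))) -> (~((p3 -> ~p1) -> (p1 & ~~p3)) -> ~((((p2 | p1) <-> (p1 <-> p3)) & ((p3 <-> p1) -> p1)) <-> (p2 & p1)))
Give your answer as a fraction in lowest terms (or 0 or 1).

~p2 = ~5/7 = 2/7
p3 | p2 = 4/7 | 5/7 = 5/7
~p2 | (p3 | p2) = 2/7 | 5/7 = 5/7
~p1 = ~2/7 = 5/7
(~p2 | (p3 | p2)) & ~p1 = 5/7 & 5/7 = 5/7
p2 & p1 = 5/7 & 2/7 = 2/7
p1 -> (p2 & p1) = 2/7 -> 2/7 = 1
~(p1 -> (p2 & p1)) = ~1 = 0
((~p2 | (p3 | p2)) & ~p1) <-> ~(p1 -> (p2 & p1)) = 5/7 <-> 0 = 2/7
p3 <-> p1 = 4/7 <-> 2/7 = 5/7
p3 | (p3 <-> p1) = 4/7 | 5/7 = 5/7
p3 | p2 = 4/7 | 5/7 = 5/7
(p3 | (p3 <-> p1)) & (p3 | p2) = 5/7 & 5/7 = 5/7
p3 | p2 = 4/7 | 5/7 = 5/7
((p3 | (p3 <-> p1)) & (p3 | p2)) <-> (p3 | p2) = 5/7 <-> 5/7 = 1
~(((p3 | (p3 <-> p1)) & (p3 | p2)) <-> (p3 | p2)) = ~1 = 0
(((~p2 | (p3 | p2)) & ~p1) <-> ~(p1 -> (p2 & p1))) <-> ~(((p3 | (p3 <-> p1)) & (p3 | p2)) <-> (p3 | p2)) = 2/7 <-> 0 = 5/7
~p1 = ~2/7 = 5/7
p3 -> ~p1 = 4/7 -> 5/7 = 1
~p3 = ~4/7 = 3/7
~~p3 = ~3/7 = 4/7
p1 & ~~p3 = 2/7 & 4/7 = 2/7
(p3 -> ~p1) -> (p1 & ~~p3) = 1 -> 2/7 = 2/7
~((p3 -> ~p1) -> (p1 & ~~p3)) = ~2/7 = 5/7
p2 | p1 = 5/7 | 2/7 = 5/7
p1 <-> p3 = 2/7 <-> 4/7 = 5/7
(p2 | p1) <-> (p1 <-> p3) = 5/7 <-> 5/7 = 1
p3 <-> p1 = 4/7 <-> 2/7 = 5/7
(p3 <-> p1) -> p1 = 5/7 -> 2/7 = 4/7
((p2 | p1) <-> (p1 <-> p3)) & ((p3 <-> p1) -> p1) = 1 & 4/7 = 4/7
p2 & p1 = 5/7 & 2/7 = 2/7
(((p2 | p1) <-> (p1 <-> p3)) & ((p3 <-> p1) -> p1)) <-> (p2 & p1) = 4/7 <-> 2/7 = 5/7
~((((p2 | p1) <-> (p1 <-> p3)) & ((p3 <-> p1) -> p1)) <-> (p2 & p1)) = ~5/7 = 2/7
~((p3 -> ~p1) -> (p1 & ~~p3)) -> ~((((p2 | p1) <-> (p1 <-> p3)) & ((p3 <-> p1) -> p1)) <-> (p2 & p1)) = 5/7 -> 2/7 = 4/7
((((~p2 | (p3 | p2)) & ~p1) <-> ~(p1 -> (p2 & p1))) <-> ~(((p3 | (p3 <-> p1)) & (p3 | p2)) <-> (p3 | p2))) -> (~((p3 -> ~p1) -> (p1 & ~~p3)) -> ~((((p2 | p1) <-> (p1 <-> p3)) & ((p3 <-> p1) -> p1)) <-> (p2 & p1))) = 5/7 -> 4/7 = 6/7

6/7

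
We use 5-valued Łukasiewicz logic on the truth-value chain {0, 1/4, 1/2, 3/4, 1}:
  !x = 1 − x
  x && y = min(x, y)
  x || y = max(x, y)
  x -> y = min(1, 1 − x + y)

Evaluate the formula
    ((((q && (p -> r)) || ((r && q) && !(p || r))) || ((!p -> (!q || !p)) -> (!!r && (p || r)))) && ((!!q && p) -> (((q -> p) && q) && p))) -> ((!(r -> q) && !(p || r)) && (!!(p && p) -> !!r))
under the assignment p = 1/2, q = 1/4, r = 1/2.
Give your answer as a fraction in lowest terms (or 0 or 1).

3/4

p -> r = 1/2 -> 1/2 = 1
q && (p -> r) = 1/4 && 1 = 1/4
r && q = 1/2 && 1/4 = 1/4
p || r = 1/2 || 1/2 = 1/2
!(p || r) = !1/2 = 1/2
(r && q) && !(p || r) = 1/4 && 1/2 = 1/4
(q && (p -> r)) || ((r && q) && !(p || r)) = 1/4 || 1/4 = 1/4
!p = !1/2 = 1/2
!q = !1/4 = 3/4
!p = !1/2 = 1/2
!q || !p = 3/4 || 1/2 = 3/4
!p -> (!q || !p) = 1/2 -> 3/4 = 1
!r = !1/2 = 1/2
!!r = !1/2 = 1/2
p || r = 1/2 || 1/2 = 1/2
!!r && (p || r) = 1/2 && 1/2 = 1/2
(!p -> (!q || !p)) -> (!!r && (p || r)) = 1 -> 1/2 = 1/2
((q && (p -> r)) || ((r && q) && !(p || r))) || ((!p -> (!q || !p)) -> (!!r && (p || r))) = 1/4 || 1/2 = 1/2
!q = !1/4 = 3/4
!!q = !3/4 = 1/4
!!q && p = 1/4 && 1/2 = 1/4
q -> p = 1/4 -> 1/2 = 1
(q -> p) && q = 1 && 1/4 = 1/4
((q -> p) && q) && p = 1/4 && 1/2 = 1/4
(!!q && p) -> (((q -> p) && q) && p) = 1/4 -> 1/4 = 1
(((q && (p -> r)) || ((r && q) && !(p || r))) || ((!p -> (!q || !p)) -> (!!r && (p || r)))) && ((!!q && p) -> (((q -> p) && q) && p)) = 1/2 && 1 = 1/2
r -> q = 1/2 -> 1/4 = 3/4
!(r -> q) = !3/4 = 1/4
p || r = 1/2 || 1/2 = 1/2
!(p || r) = !1/2 = 1/2
!(r -> q) && !(p || r) = 1/4 && 1/2 = 1/4
p && p = 1/2 && 1/2 = 1/2
!(p && p) = !1/2 = 1/2
!!(p && p) = !1/2 = 1/2
!r = !1/2 = 1/2
!!r = !1/2 = 1/2
!!(p && p) -> !!r = 1/2 -> 1/2 = 1
(!(r -> q) && !(p || r)) && (!!(p && p) -> !!r) = 1/4 && 1 = 1/4
((((q && (p -> r)) || ((r && q) && !(p || r))) || ((!p -> (!q || !p)) -> (!!r && (p || r)))) && ((!!q && p) -> (((q -> p) && q) && p))) -> ((!(r -> q) && !(p || r)) && (!!(p && p) -> !!r)) = 1/2 -> 1/4 = 3/4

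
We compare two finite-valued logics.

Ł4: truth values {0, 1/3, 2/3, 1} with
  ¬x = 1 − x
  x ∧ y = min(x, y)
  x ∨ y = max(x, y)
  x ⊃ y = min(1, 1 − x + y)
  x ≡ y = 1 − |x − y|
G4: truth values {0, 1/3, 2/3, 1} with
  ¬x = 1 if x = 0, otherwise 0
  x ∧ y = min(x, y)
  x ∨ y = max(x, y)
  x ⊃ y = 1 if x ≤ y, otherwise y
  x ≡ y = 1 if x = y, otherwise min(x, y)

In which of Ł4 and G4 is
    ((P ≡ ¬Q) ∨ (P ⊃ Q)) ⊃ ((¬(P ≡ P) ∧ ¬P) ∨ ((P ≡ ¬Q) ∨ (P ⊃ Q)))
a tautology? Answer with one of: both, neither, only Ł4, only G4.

both

In Ł4: every assignment gives 1 — tautology.
In G4: every assignment gives 1 — tautology.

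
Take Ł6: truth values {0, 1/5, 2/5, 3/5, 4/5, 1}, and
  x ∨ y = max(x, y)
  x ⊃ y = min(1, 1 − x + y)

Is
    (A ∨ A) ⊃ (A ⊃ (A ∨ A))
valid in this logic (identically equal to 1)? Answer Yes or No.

Yes

A = 0 ↦ 1
A = 1/5 ↦ 1
A = 2/5 ↦ 1
A = 3/5 ↦ 1
A = 4/5 ↦ 1
A = 1 ↦ 1
Every assignment gives a value ≥ 1.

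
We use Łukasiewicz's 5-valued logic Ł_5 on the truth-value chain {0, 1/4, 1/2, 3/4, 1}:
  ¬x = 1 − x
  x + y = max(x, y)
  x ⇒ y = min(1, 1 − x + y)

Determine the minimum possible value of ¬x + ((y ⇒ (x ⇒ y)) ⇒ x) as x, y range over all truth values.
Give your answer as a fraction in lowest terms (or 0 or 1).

1/2

Take x = 1/2, y = 0:
¬x = ¬1/2 = 1/2
x ⇒ y = 1/2 ⇒ 0 = 1/2
y ⇒ (x ⇒ y) = 0 ⇒ 1/2 = 1
(y ⇒ (x ⇒ y)) ⇒ x = 1 ⇒ 1/2 = 1/2
¬x + ((y ⇒ (x ⇒ y)) ⇒ x) = 1/2 + 1/2 = 1/2
No assignment yields a value below 1/2, so this is the minimum.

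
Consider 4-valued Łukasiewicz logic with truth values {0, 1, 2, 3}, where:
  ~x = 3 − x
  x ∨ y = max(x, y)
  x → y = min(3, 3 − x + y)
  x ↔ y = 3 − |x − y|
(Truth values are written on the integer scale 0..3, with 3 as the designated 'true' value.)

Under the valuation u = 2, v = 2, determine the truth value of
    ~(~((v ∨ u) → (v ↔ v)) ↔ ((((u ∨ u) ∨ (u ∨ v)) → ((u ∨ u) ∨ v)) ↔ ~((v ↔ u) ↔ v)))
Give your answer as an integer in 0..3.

v ∨ u = 2 ∨ 2 = 2
v ↔ v = 2 ↔ 2 = 3
(v ∨ u) → (v ↔ v) = 2 → 3 = 3
~((v ∨ u) → (v ↔ v)) = ~3 = 0
u ∨ u = 2 ∨ 2 = 2
u ∨ v = 2 ∨ 2 = 2
(u ∨ u) ∨ (u ∨ v) = 2 ∨ 2 = 2
u ∨ u = 2 ∨ 2 = 2
(u ∨ u) ∨ v = 2 ∨ 2 = 2
((u ∨ u) ∨ (u ∨ v)) → ((u ∨ u) ∨ v) = 2 → 2 = 3
v ↔ u = 2 ↔ 2 = 3
(v ↔ u) ↔ v = 3 ↔ 2 = 2
~((v ↔ u) ↔ v) = ~2 = 1
(((u ∨ u) ∨ (u ∨ v)) → ((u ∨ u) ∨ v)) ↔ ~((v ↔ u) ↔ v) = 3 ↔ 1 = 1
~((v ∨ u) → (v ↔ v)) ↔ ((((u ∨ u) ∨ (u ∨ v)) → ((u ∨ u) ∨ v)) ↔ ~((v ↔ u) ↔ v)) = 0 ↔ 1 = 2
~(~((v ∨ u) → (v ↔ v)) ↔ ((((u ∨ u) ∨ (u ∨ v)) → ((u ∨ u) ∨ v)) ↔ ~((v ↔ u) ↔ v))) = ~2 = 1

1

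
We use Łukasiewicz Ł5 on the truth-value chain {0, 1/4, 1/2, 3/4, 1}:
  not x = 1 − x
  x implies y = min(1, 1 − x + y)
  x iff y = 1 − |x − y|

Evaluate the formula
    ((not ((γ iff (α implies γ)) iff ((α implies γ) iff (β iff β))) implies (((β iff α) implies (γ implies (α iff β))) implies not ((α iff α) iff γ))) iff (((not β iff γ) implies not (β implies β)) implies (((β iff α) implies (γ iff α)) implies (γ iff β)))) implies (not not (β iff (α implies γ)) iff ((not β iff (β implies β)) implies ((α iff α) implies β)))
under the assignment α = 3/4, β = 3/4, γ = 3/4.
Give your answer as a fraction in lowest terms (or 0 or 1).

α implies γ = 3/4 implies 3/4 = 1
γ iff (α implies γ) = 3/4 iff 1 = 3/4
α implies γ = 3/4 implies 3/4 = 1
β iff β = 3/4 iff 3/4 = 1
(α implies γ) iff (β iff β) = 1 iff 1 = 1
(γ iff (α implies γ)) iff ((α implies γ) iff (β iff β)) = 3/4 iff 1 = 3/4
not ((γ iff (α implies γ)) iff ((α implies γ) iff (β iff β))) = not 3/4 = 1/4
β iff α = 3/4 iff 3/4 = 1
α iff β = 3/4 iff 3/4 = 1
γ implies (α iff β) = 3/4 implies 1 = 1
(β iff α) implies (γ implies (α iff β)) = 1 implies 1 = 1
α iff α = 3/4 iff 3/4 = 1
(α iff α) iff γ = 1 iff 3/4 = 3/4
not ((α iff α) iff γ) = not 3/4 = 1/4
((β iff α) implies (γ implies (α iff β))) implies not ((α iff α) iff γ) = 1 implies 1/4 = 1/4
not ((γ iff (α implies γ)) iff ((α implies γ) iff (β iff β))) implies (((β iff α) implies (γ implies (α iff β))) implies not ((α iff α) iff γ)) = 1/4 implies 1/4 = 1
not β = not 3/4 = 1/4
not β iff γ = 1/4 iff 3/4 = 1/2
β implies β = 3/4 implies 3/4 = 1
not (β implies β) = not 1 = 0
(not β iff γ) implies not (β implies β) = 1/2 implies 0 = 1/2
β iff α = 3/4 iff 3/4 = 1
γ iff α = 3/4 iff 3/4 = 1
(β iff α) implies (γ iff α) = 1 implies 1 = 1
γ iff β = 3/4 iff 3/4 = 1
((β iff α) implies (γ iff α)) implies (γ iff β) = 1 implies 1 = 1
((not β iff γ) implies not (β implies β)) implies (((β iff α) implies (γ iff α)) implies (γ iff β)) = 1/2 implies 1 = 1
(not ((γ iff (α implies γ)) iff ((α implies γ) iff (β iff β))) implies (((β iff α) implies (γ implies (α iff β))) implies not ((α iff α) iff γ))) iff (((not β iff γ) implies not (β implies β)) implies (((β iff α) implies (γ iff α)) implies (γ iff β))) = 1 iff 1 = 1
α implies γ = 3/4 implies 3/4 = 1
β iff (α implies γ) = 3/4 iff 1 = 3/4
not (β iff (α implies γ)) = not 3/4 = 1/4
not not (β iff (α implies γ)) = not 1/4 = 3/4
not β = not 3/4 = 1/4
β implies β = 3/4 implies 3/4 = 1
not β iff (β implies β) = 1/4 iff 1 = 1/4
α iff α = 3/4 iff 3/4 = 1
(α iff α) implies β = 1 implies 3/4 = 3/4
(not β iff (β implies β)) implies ((α iff α) implies β) = 1/4 implies 3/4 = 1
not not (β iff (α implies γ)) iff ((not β iff (β implies β)) implies ((α iff α) implies β)) = 3/4 iff 1 = 3/4
((not ((γ iff (α implies γ)) iff ((α implies γ) iff (β iff β))) implies (((β iff α) implies (γ implies (α iff β))) implies not ((α iff α) iff γ))) iff (((not β iff γ) implies not (β implies β)) implies (((β iff α) implies (γ iff α)) implies (γ iff β)))) implies (not not (β iff (α implies γ)) iff ((not β iff (β implies β)) implies ((α iff α) implies β))) = 1 implies 3/4 = 3/4

3/4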